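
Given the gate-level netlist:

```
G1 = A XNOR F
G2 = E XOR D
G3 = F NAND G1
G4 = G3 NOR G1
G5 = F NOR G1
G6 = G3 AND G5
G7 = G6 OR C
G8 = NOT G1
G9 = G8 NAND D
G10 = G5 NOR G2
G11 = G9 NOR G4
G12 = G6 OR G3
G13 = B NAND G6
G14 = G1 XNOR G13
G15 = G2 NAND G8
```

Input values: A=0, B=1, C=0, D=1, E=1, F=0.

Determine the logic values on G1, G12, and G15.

G1 = A XNOR F = 0 XNOR 0 = 1
G2 = E XOR D = 1 XOR 1 = 0
G3 = F NAND G1 = 0 NAND 1 = 1
G5 = F NOR G1 = 0 NOR 1 = 0
G6 = G3 AND G5 = 1 AND 0 = 0
G8 = NOT G1 = NOT 1 = 0
G12 = G6 OR G3 = 0 OR 1 = 1
G15 = G2 NAND G8 = 0 NAND 0 = 1

G1 = 1; G12 = 1; G15 = 1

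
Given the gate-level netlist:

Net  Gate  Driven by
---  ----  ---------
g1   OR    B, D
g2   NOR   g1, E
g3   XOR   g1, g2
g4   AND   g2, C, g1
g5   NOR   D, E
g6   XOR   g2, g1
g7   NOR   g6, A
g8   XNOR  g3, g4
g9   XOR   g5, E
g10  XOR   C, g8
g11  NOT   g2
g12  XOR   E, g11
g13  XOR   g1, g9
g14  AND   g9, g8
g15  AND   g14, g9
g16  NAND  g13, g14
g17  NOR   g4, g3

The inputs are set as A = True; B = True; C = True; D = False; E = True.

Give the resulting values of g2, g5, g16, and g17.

g1 = B OR D = True OR False = True
g2 = g1 NOR E = True NOR True = False
g3 = g1 XOR g2 = True XOR False = True
g4 = g2 AND C AND g1 = False AND True AND True = False
g5 = D NOR E = False NOR True = False
g8 = g3 XNOR g4 = True XNOR False = False
g9 = g5 XOR E = False XOR True = True
g13 = g1 XOR g9 = True XOR True = False
g14 = g9 AND g8 = True AND False = False
g16 = g13 NAND g14 = False NAND False = True
g17 = g4 NOR g3 = False NOR True = False

g2 = False, g5 = False, g16 = True, g17 = False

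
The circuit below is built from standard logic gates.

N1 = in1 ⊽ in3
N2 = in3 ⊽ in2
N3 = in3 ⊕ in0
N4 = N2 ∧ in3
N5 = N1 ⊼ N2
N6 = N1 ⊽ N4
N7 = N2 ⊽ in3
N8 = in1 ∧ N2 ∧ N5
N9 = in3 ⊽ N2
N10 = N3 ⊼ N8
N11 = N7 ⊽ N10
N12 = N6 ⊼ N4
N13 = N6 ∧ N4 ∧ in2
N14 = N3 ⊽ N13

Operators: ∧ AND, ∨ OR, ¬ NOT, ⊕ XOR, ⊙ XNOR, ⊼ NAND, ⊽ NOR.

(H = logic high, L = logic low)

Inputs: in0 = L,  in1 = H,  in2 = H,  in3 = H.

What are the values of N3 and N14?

N1 = in1 NOR in3 = H NOR H = L
N2 = in3 NOR in2 = H NOR H = L
N3 = in3 XOR in0 = H XOR L = H
N4 = N2 AND in3 = L AND H = L
N6 = N1 NOR N4 = L NOR L = H
N13 = N6 AND N4 AND in2 = H AND L AND H = L
N14 = N3 NOR N13 = H NOR L = L

N3 = H  N14 = L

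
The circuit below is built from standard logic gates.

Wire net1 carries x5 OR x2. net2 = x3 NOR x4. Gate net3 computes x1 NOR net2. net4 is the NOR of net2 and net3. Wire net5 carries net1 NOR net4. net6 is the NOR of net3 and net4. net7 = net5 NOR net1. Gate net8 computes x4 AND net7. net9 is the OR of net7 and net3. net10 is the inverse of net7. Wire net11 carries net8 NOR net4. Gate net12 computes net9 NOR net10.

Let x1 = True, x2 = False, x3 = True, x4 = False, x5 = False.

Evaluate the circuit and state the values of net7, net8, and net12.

net1 = x5 OR x2 = False OR False = False
net2 = x3 NOR x4 = True NOR False = False
net3 = x1 NOR net2 = True NOR False = False
net4 = net2 NOR net3 = False NOR False = True
net5 = net1 NOR net4 = False NOR True = False
net7 = net5 NOR net1 = False NOR False = True
net8 = x4 AND net7 = False AND True = False
net9 = net7 OR net3 = True OR False = True
net10 = NOT net7 = NOT True = False
net12 = net9 NOR net10 = True NOR False = False

net7 = True, net8 = False, net12 = False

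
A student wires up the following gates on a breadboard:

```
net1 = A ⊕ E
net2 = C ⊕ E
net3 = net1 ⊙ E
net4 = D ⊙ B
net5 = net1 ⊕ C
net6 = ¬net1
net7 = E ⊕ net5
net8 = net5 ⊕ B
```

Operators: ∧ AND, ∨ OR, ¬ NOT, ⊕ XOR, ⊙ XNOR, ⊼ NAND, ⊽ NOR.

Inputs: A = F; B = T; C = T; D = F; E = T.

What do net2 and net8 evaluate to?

net1 = A XOR E = F XOR T = T
net2 = C XOR E = T XOR T = F
net5 = net1 XOR C = T XOR T = F
net8 = net5 XOR B = F XOR T = T

net2 = F, net8 = T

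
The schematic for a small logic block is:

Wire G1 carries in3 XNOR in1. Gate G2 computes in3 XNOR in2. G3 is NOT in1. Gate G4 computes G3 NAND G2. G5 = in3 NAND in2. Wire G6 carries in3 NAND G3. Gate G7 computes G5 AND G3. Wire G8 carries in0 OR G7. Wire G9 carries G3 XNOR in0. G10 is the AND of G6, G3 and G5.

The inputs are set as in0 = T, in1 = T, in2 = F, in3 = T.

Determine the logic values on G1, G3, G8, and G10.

G1 = T; G3 = F; G8 = T; G10 = F

G1 = in3 XNOR in1 = T XNOR T = T
G3 = NOT in1 = NOT T = F
G5 = in3 NAND in2 = T NAND F = T
G6 = in3 NAND G3 = T NAND F = T
G7 = G5 AND G3 = T AND F = F
G8 = in0 OR G7 = T OR F = T
G10 = G6 AND G3 AND G5 = T AND F AND T = F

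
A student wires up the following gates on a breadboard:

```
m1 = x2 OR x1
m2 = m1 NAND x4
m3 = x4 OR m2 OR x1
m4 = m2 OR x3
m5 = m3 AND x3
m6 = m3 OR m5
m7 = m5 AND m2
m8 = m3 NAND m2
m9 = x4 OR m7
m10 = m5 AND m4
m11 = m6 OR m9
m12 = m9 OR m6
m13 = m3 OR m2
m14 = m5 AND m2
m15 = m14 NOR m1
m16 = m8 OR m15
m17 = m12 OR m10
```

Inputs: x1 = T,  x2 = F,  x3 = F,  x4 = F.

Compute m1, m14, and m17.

m1 = x2 OR x1 = F OR T = T
m2 = m1 NAND x4 = T NAND F = T
m3 = x4 OR m2 OR x1 = F OR T OR T = T
m4 = m2 OR x3 = T OR F = T
m5 = m3 AND x3 = T AND F = F
m6 = m3 OR m5 = T OR F = T
m7 = m5 AND m2 = F AND T = F
m9 = x4 OR m7 = F OR F = F
m10 = m5 AND m4 = F AND T = F
m12 = m9 OR m6 = F OR T = T
m14 = m5 AND m2 = F AND T = F
m17 = m12 OR m10 = T OR F = T

m1 = T, m14 = F, m17 = T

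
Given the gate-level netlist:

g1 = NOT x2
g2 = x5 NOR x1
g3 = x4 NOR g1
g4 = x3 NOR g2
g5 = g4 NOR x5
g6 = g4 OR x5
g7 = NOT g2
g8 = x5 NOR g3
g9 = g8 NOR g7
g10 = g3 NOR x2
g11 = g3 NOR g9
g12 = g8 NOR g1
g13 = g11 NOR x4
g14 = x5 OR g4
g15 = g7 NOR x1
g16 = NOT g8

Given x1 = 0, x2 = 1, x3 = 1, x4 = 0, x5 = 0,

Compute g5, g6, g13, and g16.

g5 = 1  g6 = 0  g13 = 1  g16 = 1

g1 = NOT x2 = NOT 1 = 0
g2 = x5 NOR x1 = 0 NOR 0 = 1
g3 = x4 NOR g1 = 0 NOR 0 = 1
g4 = x3 NOR g2 = 1 NOR 1 = 0
g5 = g4 NOR x5 = 0 NOR 0 = 1
g6 = g4 OR x5 = 0 OR 0 = 0
g7 = NOT g2 = NOT 1 = 0
g8 = x5 NOR g3 = 0 NOR 1 = 0
g9 = g8 NOR g7 = 0 NOR 0 = 1
g11 = g3 NOR g9 = 1 NOR 1 = 0
g13 = g11 NOR x4 = 0 NOR 0 = 1
g16 = NOT g8 = NOT 0 = 1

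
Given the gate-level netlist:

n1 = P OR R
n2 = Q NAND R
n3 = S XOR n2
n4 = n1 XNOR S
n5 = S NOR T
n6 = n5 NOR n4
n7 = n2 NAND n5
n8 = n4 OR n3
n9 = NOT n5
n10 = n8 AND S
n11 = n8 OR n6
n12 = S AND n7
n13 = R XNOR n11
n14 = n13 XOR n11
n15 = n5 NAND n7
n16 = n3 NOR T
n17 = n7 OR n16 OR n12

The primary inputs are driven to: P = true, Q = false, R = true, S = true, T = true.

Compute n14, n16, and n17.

n14 = false, n16 = false, n17 = true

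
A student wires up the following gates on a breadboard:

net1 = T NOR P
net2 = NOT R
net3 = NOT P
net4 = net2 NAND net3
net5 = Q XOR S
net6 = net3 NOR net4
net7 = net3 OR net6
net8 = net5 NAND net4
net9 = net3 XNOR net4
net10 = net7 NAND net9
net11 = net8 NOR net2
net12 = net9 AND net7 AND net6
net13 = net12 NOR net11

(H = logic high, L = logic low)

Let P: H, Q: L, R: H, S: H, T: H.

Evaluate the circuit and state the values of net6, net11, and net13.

net6 = L; net11 = H; net13 = L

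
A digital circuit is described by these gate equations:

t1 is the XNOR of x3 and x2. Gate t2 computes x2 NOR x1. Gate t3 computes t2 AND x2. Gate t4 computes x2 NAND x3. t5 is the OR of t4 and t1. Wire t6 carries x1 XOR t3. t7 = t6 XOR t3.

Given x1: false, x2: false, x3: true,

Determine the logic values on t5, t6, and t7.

t1 = x3 XNOR x2 = true XNOR false = false
t2 = x2 NOR x1 = false NOR false = true
t3 = t2 AND x2 = true AND false = false
t4 = x2 NAND x3 = false NAND true = true
t5 = t4 OR t1 = true OR false = true
t6 = x1 XOR t3 = false XOR false = false
t7 = t6 XOR t3 = false XOR false = false

t5 = true  t6 = false  t7 = false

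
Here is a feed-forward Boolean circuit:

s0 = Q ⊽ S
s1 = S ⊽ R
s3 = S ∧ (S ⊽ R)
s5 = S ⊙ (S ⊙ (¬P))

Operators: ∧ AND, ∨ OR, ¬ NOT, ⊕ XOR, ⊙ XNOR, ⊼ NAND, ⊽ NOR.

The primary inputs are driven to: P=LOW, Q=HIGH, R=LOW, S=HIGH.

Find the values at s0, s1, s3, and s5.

s0 = HIGH ⊽ HIGH = LOW
s1 = HIGH ⊽ LOW = LOW
s3 = HIGH ∧ (HIGH ⊽ LOW) = LOW
s5 = HIGH ⊙ (HIGH ⊙ (¬LOW)) = HIGH

s0 = LOW; s1 = LOW; s3 = LOW; s5 = HIGH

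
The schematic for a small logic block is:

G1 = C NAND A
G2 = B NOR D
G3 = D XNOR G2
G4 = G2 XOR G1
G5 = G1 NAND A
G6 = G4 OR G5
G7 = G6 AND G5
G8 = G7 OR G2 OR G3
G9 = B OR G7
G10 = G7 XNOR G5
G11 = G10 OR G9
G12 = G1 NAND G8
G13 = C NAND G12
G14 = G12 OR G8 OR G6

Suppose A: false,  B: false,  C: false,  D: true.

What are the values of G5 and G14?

G5 = true, G14 = true

G1 = C NAND A = false NAND false = true
G2 = B NOR D = false NOR true = false
G3 = D XNOR G2 = true XNOR false = false
G4 = G2 XOR G1 = false XOR true = true
G5 = G1 NAND A = true NAND false = true
G6 = G4 OR G5 = true OR true = true
G7 = G6 AND G5 = true AND true = true
G8 = G7 OR G2 OR G3 = true OR false OR false = true
G12 = G1 NAND G8 = true NAND true = false
G14 = G12 OR G8 OR G6 = false OR true OR true = true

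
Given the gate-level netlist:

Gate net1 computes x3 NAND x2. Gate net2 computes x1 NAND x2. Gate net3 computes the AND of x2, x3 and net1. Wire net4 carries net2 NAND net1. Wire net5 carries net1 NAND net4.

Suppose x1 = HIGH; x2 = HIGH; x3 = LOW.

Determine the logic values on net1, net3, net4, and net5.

net1 = HIGH; net3 = LOW; net4 = HIGH; net5 = LOW

net1 = x3 NAND x2 = LOW NAND HIGH = HIGH
net2 = x1 NAND x2 = HIGH NAND HIGH = LOW
net3 = x2 AND x3 AND net1 = HIGH AND LOW AND HIGH = LOW
net4 = net2 NAND net1 = LOW NAND HIGH = HIGH
net5 = net1 NAND net4 = HIGH NAND HIGH = LOW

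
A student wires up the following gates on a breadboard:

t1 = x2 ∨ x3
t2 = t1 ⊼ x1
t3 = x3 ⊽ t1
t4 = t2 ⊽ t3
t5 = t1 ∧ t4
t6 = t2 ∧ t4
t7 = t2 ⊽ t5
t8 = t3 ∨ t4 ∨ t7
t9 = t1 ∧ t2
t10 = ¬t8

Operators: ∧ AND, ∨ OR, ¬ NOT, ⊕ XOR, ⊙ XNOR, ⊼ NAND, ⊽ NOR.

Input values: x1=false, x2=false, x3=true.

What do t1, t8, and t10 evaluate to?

t1 = true  t8 = false  t10 = true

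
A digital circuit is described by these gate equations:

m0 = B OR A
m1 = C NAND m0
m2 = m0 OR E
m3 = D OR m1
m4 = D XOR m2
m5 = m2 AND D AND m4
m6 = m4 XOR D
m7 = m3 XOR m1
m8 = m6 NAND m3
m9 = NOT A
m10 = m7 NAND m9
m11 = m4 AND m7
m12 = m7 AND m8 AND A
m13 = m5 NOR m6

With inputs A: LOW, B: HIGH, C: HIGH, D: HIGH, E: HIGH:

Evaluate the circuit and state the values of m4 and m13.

m0 = B OR A = HIGH OR LOW = HIGH
m2 = m0 OR E = HIGH OR HIGH = HIGH
m4 = D XOR m2 = HIGH XOR HIGH = LOW
m5 = m2 AND D AND m4 = HIGH AND HIGH AND LOW = LOW
m6 = m4 XOR D = LOW XOR HIGH = HIGH
m13 = m5 NOR m6 = LOW NOR HIGH = LOW

m4 = LOW  m13 = LOW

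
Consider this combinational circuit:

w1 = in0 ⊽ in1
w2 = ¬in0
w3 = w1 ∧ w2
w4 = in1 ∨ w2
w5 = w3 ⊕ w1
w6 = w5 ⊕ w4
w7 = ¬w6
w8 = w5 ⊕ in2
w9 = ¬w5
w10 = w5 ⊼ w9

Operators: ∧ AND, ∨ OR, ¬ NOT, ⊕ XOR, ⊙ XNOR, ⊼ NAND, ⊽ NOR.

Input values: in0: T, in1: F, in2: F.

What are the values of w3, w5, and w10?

w1 = in0 NOR in1 = T NOR F = F
w2 = NOT in0 = NOT T = F
w3 = w1 AND w2 = F AND F = F
w5 = w3 XOR w1 = F XOR F = F
w9 = NOT w5 = NOT F = T
w10 = w5 NAND w9 = F NAND T = T

w3 = F  w5 = F  w10 = T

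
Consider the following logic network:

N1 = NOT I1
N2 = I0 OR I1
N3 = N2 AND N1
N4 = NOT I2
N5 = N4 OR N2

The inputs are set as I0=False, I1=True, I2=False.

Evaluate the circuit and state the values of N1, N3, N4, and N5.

N1 = NOT I1 = NOT True = False
N2 = I0 OR I1 = False OR True = True
N3 = N2 AND N1 = True AND False = False
N4 = NOT I2 = NOT False = True
N5 = N4 OR N2 = True OR True = True

N1 = False; N3 = False; N4 = True; N5 = True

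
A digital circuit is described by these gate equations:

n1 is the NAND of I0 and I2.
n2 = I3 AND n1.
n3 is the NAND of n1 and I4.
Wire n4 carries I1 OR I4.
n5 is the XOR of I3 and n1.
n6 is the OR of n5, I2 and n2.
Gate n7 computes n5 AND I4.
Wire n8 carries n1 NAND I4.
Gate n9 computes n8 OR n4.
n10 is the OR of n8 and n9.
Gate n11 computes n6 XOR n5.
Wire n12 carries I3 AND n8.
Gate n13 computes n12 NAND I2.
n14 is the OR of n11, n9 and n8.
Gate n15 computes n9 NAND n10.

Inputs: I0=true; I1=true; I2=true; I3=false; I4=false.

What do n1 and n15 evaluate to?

n1 = false, n15 = false

n1 = I0 NAND I2 = true NAND true = false
n4 = I1 OR I4 = true OR false = true
n8 = n1 NAND I4 = false NAND false = true
n9 = n8 OR n4 = true OR true = true
n10 = n8 OR n9 = true OR true = true
n15 = n9 NAND n10 = true NAND true = false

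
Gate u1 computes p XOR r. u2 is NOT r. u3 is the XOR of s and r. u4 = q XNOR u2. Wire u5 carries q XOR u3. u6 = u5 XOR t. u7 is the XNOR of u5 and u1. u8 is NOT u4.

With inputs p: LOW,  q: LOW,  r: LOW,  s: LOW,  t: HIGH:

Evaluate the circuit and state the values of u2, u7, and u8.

u1 = p XOR r = LOW XOR LOW = LOW
u2 = NOT r = NOT LOW = HIGH
u3 = s XOR r = LOW XOR LOW = LOW
u4 = q XNOR u2 = LOW XNOR HIGH = LOW
u5 = q XOR u3 = LOW XOR LOW = LOW
u7 = u5 XNOR u1 = LOW XNOR LOW = HIGH
u8 = NOT u4 = NOT LOW = HIGH

u2 = HIGH, u7 = HIGH, u8 = HIGH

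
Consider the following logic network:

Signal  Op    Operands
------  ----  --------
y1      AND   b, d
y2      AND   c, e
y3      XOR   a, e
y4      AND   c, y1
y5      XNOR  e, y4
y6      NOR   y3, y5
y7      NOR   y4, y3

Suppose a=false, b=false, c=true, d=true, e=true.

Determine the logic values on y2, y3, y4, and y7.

y2 = true, y3 = true, y4 = false, y7 = false

y1 = b AND d = false AND true = false
y2 = c AND e = true AND true = true
y3 = a XOR e = false XOR true = true
y4 = c AND y1 = true AND false = false
y7 = y4 NOR y3 = false NOR true = false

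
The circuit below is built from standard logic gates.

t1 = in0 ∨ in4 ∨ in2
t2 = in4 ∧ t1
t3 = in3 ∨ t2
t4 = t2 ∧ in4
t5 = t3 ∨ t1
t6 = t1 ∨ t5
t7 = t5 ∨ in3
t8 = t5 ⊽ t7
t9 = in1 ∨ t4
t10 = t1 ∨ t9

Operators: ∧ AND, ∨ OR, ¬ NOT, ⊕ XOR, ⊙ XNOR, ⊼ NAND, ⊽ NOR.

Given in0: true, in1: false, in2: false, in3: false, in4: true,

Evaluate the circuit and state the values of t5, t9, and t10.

t5 = true, t9 = true, t10 = true

t1 = in0 OR in4 OR in2 = true OR true OR false = true
t2 = in4 AND t1 = true AND true = true
t3 = in3 OR t2 = false OR true = true
t4 = t2 AND in4 = true AND true = true
t5 = t3 OR t1 = true OR true = true
t9 = in1 OR t4 = false OR true = true
t10 = t1 OR t9 = true OR true = true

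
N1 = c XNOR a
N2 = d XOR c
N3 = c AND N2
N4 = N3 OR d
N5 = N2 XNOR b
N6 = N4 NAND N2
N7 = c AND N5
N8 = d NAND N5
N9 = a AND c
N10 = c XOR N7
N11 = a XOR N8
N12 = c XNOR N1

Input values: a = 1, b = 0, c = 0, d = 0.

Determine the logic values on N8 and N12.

N8 = 1  N12 = 1

N1 = c XNOR a = 0 XNOR 1 = 0
N2 = d XOR c = 0 XOR 0 = 0
N5 = N2 XNOR b = 0 XNOR 0 = 1
N8 = d NAND N5 = 0 NAND 1 = 1
N12 = c XNOR N1 = 0 XNOR 0 = 1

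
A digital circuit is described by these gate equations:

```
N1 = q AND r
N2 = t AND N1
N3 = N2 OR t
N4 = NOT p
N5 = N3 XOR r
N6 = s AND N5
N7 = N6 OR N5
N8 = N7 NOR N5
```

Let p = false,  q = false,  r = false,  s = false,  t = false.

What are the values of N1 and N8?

N1 = false, N8 = true

N1 = q AND r = false AND false = false
N2 = t AND N1 = false AND false = false
N3 = N2 OR t = false OR false = false
N5 = N3 XOR r = false XOR false = false
N6 = s AND N5 = false AND false = false
N7 = N6 OR N5 = false OR false = false
N8 = N7 NOR N5 = false NOR false = true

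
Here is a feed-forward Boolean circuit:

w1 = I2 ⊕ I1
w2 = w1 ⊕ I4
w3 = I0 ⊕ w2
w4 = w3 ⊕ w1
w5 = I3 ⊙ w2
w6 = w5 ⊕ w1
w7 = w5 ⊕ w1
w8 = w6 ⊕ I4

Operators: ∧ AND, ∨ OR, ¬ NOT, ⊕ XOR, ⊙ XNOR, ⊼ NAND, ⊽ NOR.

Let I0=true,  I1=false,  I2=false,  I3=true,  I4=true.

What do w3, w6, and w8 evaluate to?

w3 = false  w6 = true  w8 = false

w1 = I2 XOR I1 = false XOR false = false
w2 = w1 XOR I4 = false XOR true = true
w3 = I0 XOR w2 = true XOR true = false
w5 = I3 XNOR w2 = true XNOR true = true
w6 = w5 XOR w1 = true XOR false = true
w8 = w6 XOR I4 = true XOR true = false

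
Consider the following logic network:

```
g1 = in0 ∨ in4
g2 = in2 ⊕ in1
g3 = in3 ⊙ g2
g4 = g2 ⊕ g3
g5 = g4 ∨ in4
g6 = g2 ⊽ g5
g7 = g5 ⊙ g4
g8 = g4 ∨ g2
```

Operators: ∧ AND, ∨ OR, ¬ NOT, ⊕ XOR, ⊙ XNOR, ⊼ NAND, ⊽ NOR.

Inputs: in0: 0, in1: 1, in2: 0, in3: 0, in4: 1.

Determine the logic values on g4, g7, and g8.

g4 = 1; g7 = 1; g8 = 1

g2 = in2 XOR in1 = 0 XOR 1 = 1
g3 = in3 XNOR g2 = 0 XNOR 1 = 0
g4 = g2 XOR g3 = 1 XOR 0 = 1
g5 = g4 OR in4 = 1 OR 1 = 1
g7 = g5 XNOR g4 = 1 XNOR 1 = 1
g8 = g4 OR g2 = 1 OR 1 = 1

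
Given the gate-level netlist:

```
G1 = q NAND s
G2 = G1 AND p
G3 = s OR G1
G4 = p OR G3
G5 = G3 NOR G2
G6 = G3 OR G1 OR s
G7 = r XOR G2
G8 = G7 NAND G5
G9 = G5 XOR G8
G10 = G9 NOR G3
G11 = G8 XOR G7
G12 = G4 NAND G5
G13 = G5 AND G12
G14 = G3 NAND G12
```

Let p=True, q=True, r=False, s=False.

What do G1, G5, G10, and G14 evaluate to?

G1 = True, G5 = False, G10 = False, G14 = False

G1 = q NAND s = True NAND False = True
G2 = G1 AND p = True AND True = True
G3 = s OR G1 = False OR True = True
G4 = p OR G3 = True OR True = True
G5 = G3 NOR G2 = True NOR True = False
G7 = r XOR G2 = False XOR True = True
G8 = G7 NAND G5 = True NAND False = True
G9 = G5 XOR G8 = False XOR True = True
G10 = G9 NOR G3 = True NOR True = False
G12 = G4 NAND G5 = True NAND False = True
G14 = G3 NAND G12 = True NAND True = False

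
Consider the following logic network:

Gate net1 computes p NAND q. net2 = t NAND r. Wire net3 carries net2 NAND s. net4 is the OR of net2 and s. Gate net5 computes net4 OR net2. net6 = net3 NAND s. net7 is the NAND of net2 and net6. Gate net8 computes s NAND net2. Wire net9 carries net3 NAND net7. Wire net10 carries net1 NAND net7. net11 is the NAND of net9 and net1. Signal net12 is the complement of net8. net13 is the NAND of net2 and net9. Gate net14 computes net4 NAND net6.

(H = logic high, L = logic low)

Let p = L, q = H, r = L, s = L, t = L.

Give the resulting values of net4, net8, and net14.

net2 = t NAND r = L NAND L = H
net3 = net2 NAND s = H NAND L = H
net4 = net2 OR s = H OR L = H
net6 = net3 NAND s = H NAND L = H
net8 = s NAND net2 = L NAND H = H
net14 = net4 NAND net6 = H NAND H = L

net4 = H, net8 = H, net14 = L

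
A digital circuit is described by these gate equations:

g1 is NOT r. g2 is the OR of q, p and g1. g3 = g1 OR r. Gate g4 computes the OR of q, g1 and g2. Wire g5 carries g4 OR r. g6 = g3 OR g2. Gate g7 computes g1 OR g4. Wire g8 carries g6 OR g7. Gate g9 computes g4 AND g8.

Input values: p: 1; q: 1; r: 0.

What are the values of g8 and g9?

g8 = 1, g9 = 1

g1 = NOT r = NOT 0 = 1
g2 = q OR p OR g1 = 1 OR 1 OR 1 = 1
g3 = g1 OR r = 1 OR 0 = 1
g4 = q OR g1 OR g2 = 1 OR 1 OR 1 = 1
g6 = g3 OR g2 = 1 OR 1 = 1
g7 = g1 OR g4 = 1 OR 1 = 1
g8 = g6 OR g7 = 1 OR 1 = 1
g9 = g4 AND g8 = 1 AND 1 = 1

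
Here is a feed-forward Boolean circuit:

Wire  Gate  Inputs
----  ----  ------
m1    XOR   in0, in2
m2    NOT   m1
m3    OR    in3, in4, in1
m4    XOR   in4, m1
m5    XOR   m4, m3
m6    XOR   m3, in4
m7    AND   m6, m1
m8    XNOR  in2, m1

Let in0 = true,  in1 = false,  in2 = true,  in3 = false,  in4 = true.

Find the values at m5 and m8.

m1 = in0 XOR in2 = true XOR true = false
m3 = in3 OR in4 OR in1 = false OR true OR false = true
m4 = in4 XOR m1 = true XOR false = true
m5 = m4 XOR m3 = true XOR true = false
m8 = in2 XNOR m1 = true XNOR false = false

m5 = false, m8 = false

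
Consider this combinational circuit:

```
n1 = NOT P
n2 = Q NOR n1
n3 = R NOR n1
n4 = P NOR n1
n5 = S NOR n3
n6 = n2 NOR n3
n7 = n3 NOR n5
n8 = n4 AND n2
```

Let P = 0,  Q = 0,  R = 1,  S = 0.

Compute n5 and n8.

n5 = 1, n8 = 0

n1 = NOT P = NOT 0 = 1
n2 = Q NOR n1 = 0 NOR 1 = 0
n3 = R NOR n1 = 1 NOR 1 = 0
n4 = P NOR n1 = 0 NOR 1 = 0
n5 = S NOR n3 = 0 NOR 0 = 1
n8 = n4 AND n2 = 0 AND 0 = 0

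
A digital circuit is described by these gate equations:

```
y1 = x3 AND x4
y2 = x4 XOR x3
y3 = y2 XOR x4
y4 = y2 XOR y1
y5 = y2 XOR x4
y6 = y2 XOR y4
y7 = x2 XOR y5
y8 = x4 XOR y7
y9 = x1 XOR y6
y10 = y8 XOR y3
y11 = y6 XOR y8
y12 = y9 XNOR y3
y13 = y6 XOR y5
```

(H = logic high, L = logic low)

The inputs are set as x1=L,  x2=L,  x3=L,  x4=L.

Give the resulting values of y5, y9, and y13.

y1 = x3 AND x4 = L AND L = L
y2 = x4 XOR x3 = L XOR L = L
y4 = y2 XOR y1 = L XOR L = L
y5 = y2 XOR x4 = L XOR L = L
y6 = y2 XOR y4 = L XOR L = L
y9 = x1 XOR y6 = L XOR L = L
y13 = y6 XOR y5 = L XOR L = L

y5 = L  y9 = L  y13 = L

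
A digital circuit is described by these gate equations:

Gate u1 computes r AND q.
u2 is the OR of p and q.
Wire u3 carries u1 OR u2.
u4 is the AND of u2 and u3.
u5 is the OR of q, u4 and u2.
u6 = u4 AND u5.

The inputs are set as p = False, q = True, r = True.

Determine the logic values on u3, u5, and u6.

u3 = True; u5 = True; u6 = True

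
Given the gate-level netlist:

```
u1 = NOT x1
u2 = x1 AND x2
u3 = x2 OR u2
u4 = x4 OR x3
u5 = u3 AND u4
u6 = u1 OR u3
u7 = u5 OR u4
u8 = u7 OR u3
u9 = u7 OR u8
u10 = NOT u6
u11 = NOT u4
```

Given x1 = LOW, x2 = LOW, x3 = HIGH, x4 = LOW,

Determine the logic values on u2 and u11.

u2 = x1 AND x2 = LOW AND LOW = LOW
u4 = x4 OR x3 = LOW OR HIGH = HIGH
u11 = NOT u4 = NOT HIGH = LOW

u2 = LOW  u11 = LOW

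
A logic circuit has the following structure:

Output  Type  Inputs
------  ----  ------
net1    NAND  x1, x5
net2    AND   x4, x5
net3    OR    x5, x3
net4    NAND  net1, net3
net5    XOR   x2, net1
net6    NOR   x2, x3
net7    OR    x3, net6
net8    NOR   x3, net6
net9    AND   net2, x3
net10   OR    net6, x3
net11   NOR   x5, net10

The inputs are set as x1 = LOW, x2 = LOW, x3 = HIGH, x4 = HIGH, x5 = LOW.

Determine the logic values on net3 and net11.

net3 = x5 OR x3 = LOW OR HIGH = HIGH
net6 = x2 NOR x3 = LOW NOR HIGH = LOW
net10 = net6 OR x3 = LOW OR HIGH = HIGH
net11 = x5 NOR net10 = LOW NOR HIGH = LOW

net3 = HIGH; net11 = LOW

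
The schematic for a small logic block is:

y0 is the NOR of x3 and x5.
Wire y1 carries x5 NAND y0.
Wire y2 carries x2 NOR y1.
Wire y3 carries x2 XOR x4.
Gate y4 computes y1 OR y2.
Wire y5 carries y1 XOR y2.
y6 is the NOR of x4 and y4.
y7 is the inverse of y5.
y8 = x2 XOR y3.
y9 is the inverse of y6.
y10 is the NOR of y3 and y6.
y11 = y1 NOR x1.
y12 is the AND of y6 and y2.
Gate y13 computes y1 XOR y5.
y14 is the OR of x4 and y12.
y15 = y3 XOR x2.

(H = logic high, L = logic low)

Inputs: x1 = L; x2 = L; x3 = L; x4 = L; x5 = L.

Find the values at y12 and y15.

y12 = L; y15 = L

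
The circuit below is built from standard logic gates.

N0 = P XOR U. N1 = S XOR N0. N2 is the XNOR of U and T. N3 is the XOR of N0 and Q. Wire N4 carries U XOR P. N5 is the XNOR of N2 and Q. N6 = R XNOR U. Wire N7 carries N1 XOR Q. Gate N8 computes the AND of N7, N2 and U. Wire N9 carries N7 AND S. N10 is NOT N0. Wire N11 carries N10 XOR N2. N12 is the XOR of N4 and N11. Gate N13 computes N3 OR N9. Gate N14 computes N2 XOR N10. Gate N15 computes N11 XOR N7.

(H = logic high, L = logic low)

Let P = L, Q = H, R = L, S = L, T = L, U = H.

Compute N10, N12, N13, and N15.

N0 = P XOR U = L XOR H = H
N1 = S XOR N0 = L XOR H = H
N2 = U XNOR T = H XNOR L = L
N3 = N0 XOR Q = H XOR H = L
N4 = U XOR P = H XOR L = H
N7 = N1 XOR Q = H XOR H = L
N9 = N7 AND S = L AND L = L
N10 = NOT N0 = NOT H = L
N11 = N10 XOR N2 = L XOR L = L
N12 = N4 XOR N11 = H XOR L = H
N13 = N3 OR N9 = L OR L = L
N15 = N11 XOR N7 = L XOR L = L

N10 = L; N12 = H; N13 = L; N15 = L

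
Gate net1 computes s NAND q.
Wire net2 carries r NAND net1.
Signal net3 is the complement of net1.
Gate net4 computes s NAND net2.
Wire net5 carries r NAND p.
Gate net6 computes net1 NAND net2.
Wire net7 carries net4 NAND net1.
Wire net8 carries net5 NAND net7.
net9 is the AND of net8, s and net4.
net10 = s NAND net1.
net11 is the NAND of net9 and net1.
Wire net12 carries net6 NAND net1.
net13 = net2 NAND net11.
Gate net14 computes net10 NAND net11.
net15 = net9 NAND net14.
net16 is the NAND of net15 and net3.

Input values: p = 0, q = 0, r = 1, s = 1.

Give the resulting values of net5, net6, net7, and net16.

net1 = s NAND q = 1 NAND 0 = 1
net2 = r NAND net1 = 1 NAND 1 = 0
net3 = NOT net1 = NOT 1 = 0
net4 = s NAND net2 = 1 NAND 0 = 1
net5 = r NAND p = 1 NAND 0 = 1
net6 = net1 NAND net2 = 1 NAND 0 = 1
net7 = net4 NAND net1 = 1 NAND 1 = 0
net8 = net5 NAND net7 = 1 NAND 0 = 1
net9 = net8 AND s AND net4 = 1 AND 1 AND 1 = 1
net10 = s NAND net1 = 1 NAND 1 = 0
net11 = net9 NAND net1 = 1 NAND 1 = 0
net14 = net10 NAND net11 = 0 NAND 0 = 1
net15 = net9 NAND net14 = 1 NAND 1 = 0
net16 = net15 NAND net3 = 0 NAND 0 = 1

net5 = 1, net6 = 1, net7 = 0, net16 = 1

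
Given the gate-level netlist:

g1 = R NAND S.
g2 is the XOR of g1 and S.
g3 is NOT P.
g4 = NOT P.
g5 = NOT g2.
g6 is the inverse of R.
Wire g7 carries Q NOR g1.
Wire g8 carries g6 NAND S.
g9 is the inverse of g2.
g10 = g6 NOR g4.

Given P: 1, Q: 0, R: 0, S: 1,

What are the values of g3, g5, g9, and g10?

g3 = 0, g5 = 1, g9 = 1, g10 = 0

g1 = R NAND S = 0 NAND 1 = 1
g2 = g1 XOR S = 1 XOR 1 = 0
g3 = NOT P = NOT 1 = 0
g4 = NOT P = NOT 1 = 0
g5 = NOT g2 = NOT 0 = 1
g6 = NOT R = NOT 0 = 1
g9 = NOT g2 = NOT 0 = 1
g10 = g6 NOR g4 = 1 NOR 0 = 0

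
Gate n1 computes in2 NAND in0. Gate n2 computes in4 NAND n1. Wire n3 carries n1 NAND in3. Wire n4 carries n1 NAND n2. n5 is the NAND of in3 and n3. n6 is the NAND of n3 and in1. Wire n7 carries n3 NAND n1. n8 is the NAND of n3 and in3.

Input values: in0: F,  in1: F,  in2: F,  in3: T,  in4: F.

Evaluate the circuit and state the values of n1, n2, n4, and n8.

n1 = T; n2 = T; n4 = F; n8 = T

n1 = in2 NAND in0 = F NAND F = T
n2 = in4 NAND n1 = F NAND T = T
n3 = n1 NAND in3 = T NAND T = F
n4 = n1 NAND n2 = T NAND T = F
n8 = n3 NAND in3 = F NAND T = T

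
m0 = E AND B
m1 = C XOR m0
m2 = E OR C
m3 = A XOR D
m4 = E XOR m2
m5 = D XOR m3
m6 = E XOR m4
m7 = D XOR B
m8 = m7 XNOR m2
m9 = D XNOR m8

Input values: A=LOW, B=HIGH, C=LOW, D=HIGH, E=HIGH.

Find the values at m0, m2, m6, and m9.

m0 = HIGH  m2 = HIGH  m6 = HIGH  m9 = LOW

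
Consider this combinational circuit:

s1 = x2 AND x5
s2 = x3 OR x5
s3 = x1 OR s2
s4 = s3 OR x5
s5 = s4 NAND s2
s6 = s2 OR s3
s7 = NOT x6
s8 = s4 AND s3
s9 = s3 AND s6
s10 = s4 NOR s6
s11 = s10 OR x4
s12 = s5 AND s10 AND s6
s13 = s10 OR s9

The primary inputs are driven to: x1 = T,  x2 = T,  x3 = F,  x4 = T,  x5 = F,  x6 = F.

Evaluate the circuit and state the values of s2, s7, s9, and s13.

s2 = F, s7 = T, s9 = T, s13 = T

s2 = x3 OR x5 = F OR F = F
s3 = x1 OR s2 = T OR F = T
s4 = s3 OR x5 = T OR F = T
s6 = s2 OR s3 = F OR T = T
s7 = NOT x6 = NOT F = T
s9 = s3 AND s6 = T AND T = T
s10 = s4 NOR s6 = T NOR T = F
s13 = s10 OR s9 = F OR T = T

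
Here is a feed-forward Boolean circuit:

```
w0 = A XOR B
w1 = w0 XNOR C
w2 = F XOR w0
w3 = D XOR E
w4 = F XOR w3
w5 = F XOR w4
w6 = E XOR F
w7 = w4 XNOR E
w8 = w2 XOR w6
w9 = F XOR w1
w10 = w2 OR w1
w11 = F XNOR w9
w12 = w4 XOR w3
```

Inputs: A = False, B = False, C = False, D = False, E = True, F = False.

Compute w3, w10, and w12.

w0 = A XOR B = False XOR False = False
w1 = w0 XNOR C = False XNOR False = True
w2 = F XOR w0 = False XOR False = False
w3 = D XOR E = False XOR True = True
w4 = F XOR w3 = False XOR True = True
w10 = w2 OR w1 = False OR True = True
w12 = w4 XOR w3 = True XOR True = False

w3 = True, w10 = True, w12 = False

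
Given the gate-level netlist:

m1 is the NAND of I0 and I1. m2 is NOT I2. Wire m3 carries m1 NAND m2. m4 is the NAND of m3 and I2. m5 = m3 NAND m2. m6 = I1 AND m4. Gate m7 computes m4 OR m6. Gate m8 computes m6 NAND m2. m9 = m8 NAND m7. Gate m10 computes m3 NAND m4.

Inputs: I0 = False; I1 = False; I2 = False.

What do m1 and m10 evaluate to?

m1 = True  m10 = True

m1 = I0 NAND I1 = False NAND False = True
m2 = NOT I2 = NOT False = True
m3 = m1 NAND m2 = True NAND True = False
m4 = m3 NAND I2 = False NAND False = True
m10 = m3 NAND m4 = False NAND True = True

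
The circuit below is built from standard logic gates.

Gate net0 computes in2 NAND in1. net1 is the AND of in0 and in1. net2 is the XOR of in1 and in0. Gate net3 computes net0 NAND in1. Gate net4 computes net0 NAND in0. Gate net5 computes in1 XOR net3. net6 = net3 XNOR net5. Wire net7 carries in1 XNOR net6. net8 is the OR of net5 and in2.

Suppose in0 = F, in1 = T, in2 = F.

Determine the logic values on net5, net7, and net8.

net5 = T  net7 = F  net8 = T

net0 = in2 NAND in1 = F NAND T = T
net3 = net0 NAND in1 = T NAND T = F
net5 = in1 XOR net3 = T XOR F = T
net6 = net3 XNOR net5 = F XNOR T = F
net7 = in1 XNOR net6 = T XNOR F = F
net8 = net5 OR in2 = T OR F = T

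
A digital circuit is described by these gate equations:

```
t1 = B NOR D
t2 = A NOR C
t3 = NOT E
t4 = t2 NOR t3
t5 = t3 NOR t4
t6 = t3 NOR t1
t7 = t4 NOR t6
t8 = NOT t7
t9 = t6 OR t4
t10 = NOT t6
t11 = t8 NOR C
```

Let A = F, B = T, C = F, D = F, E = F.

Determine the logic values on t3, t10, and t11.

t3 = T  t10 = T  t11 = T

t1 = B NOR D = T NOR F = F
t2 = A NOR C = F NOR F = T
t3 = NOT E = NOT F = T
t4 = t2 NOR t3 = T NOR T = F
t6 = t3 NOR t1 = T NOR F = F
t7 = t4 NOR t6 = F NOR F = T
t8 = NOT t7 = NOT T = F
t10 = NOT t6 = NOT F = T
t11 = t8 NOR C = F NOR F = T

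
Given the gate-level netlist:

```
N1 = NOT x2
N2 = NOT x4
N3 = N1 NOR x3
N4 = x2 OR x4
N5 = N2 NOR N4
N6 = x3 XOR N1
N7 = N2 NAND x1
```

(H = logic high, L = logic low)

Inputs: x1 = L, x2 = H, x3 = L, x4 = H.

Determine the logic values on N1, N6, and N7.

N1 = L, N6 = L, N7 = H

N1 = NOT x2 = NOT H = L
N2 = NOT x4 = NOT H = L
N6 = x3 XOR N1 = L XOR L = L
N7 = N2 NAND x1 = L NAND L = H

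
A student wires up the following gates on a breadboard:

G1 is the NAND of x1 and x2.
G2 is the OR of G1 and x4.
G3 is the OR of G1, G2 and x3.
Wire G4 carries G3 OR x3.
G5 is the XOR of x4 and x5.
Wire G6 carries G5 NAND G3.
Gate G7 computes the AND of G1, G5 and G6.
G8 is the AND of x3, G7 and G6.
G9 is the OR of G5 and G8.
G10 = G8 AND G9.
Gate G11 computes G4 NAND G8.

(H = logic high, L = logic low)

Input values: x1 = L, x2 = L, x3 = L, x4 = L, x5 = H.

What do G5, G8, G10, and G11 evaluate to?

G1 = x1 NAND x2 = L NAND L = H
G2 = G1 OR x4 = H OR L = H
G3 = G1 OR G2 OR x3 = H OR H OR L = H
G4 = G3 OR x3 = H OR L = H
G5 = x4 XOR x5 = L XOR H = H
G6 = G5 NAND G3 = H NAND H = L
G7 = G1 AND G5 AND G6 = H AND H AND L = L
G8 = x3 AND G7 AND G6 = L AND L AND L = L
G9 = G5 OR G8 = H OR L = H
G10 = G8 AND G9 = L AND H = L
G11 = G4 NAND G8 = H NAND L = H

G5 = H; G8 = L; G10 = L; G11 = H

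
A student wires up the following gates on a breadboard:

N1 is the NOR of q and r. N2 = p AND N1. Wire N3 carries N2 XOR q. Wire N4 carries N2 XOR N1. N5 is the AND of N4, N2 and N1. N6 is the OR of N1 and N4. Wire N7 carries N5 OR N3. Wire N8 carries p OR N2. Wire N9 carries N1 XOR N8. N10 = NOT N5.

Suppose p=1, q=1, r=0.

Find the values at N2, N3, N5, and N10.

N2 = 0; N3 = 1; N5 = 0; N10 = 1

N1 = q NOR r = 1 NOR 0 = 0
N2 = p AND N1 = 1 AND 0 = 0
N3 = N2 XOR q = 0 XOR 1 = 1
N4 = N2 XOR N1 = 0 XOR 0 = 0
N5 = N4 AND N2 AND N1 = 0 AND 0 AND 0 = 0
N10 = NOT N5 = NOT 0 = 1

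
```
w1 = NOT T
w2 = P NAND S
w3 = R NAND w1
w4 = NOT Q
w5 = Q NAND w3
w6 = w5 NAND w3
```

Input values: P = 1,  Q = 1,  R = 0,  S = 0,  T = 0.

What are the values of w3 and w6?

w3 = 1  w6 = 1

w1 = NOT T = NOT 0 = 1
w3 = R NAND w1 = 0 NAND 1 = 1
w5 = Q NAND w3 = 1 NAND 1 = 0
w6 = w5 NAND w3 = 0 NAND 1 = 1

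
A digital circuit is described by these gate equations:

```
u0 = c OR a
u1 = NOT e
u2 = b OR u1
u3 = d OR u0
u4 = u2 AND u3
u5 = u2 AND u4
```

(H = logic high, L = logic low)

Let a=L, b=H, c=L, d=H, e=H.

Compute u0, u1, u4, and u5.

u0 = c OR a = L OR L = L
u1 = NOT e = NOT H = L
u2 = b OR u1 = H OR L = H
u3 = d OR u0 = H OR L = H
u4 = u2 AND u3 = H AND H = H
u5 = u2 AND u4 = H AND H = H

u0 = L; u1 = L; u4 = H; u5 = H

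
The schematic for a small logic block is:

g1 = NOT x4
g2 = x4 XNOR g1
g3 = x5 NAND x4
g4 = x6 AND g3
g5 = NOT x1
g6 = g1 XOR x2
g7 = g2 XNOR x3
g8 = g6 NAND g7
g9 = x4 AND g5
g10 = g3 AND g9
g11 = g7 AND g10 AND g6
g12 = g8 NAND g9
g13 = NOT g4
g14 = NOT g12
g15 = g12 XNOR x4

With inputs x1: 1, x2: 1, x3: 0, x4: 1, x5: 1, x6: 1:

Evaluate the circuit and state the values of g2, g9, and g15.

g1 = NOT x4 = NOT 1 = 0
g2 = x4 XNOR g1 = 1 XNOR 0 = 0
g5 = NOT x1 = NOT 1 = 0
g6 = g1 XOR x2 = 0 XOR 1 = 1
g7 = g2 XNOR x3 = 0 XNOR 0 = 1
g8 = g6 NAND g7 = 1 NAND 1 = 0
g9 = x4 AND g5 = 1 AND 0 = 0
g12 = g8 NAND g9 = 0 NAND 0 = 1
g15 = g12 XNOR x4 = 1 XNOR 1 = 1

g2 = 0; g9 = 0; g15 = 1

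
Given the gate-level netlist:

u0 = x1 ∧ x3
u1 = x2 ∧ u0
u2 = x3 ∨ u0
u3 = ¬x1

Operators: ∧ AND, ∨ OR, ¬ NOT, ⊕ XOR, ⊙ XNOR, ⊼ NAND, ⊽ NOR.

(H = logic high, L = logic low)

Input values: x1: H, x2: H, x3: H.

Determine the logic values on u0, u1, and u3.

u0 = H  u1 = H  u3 = L

u0 = x1 AND x3 = H AND H = H
u1 = x2 AND u0 = H AND H = H
u3 = NOT x1 = NOT H = L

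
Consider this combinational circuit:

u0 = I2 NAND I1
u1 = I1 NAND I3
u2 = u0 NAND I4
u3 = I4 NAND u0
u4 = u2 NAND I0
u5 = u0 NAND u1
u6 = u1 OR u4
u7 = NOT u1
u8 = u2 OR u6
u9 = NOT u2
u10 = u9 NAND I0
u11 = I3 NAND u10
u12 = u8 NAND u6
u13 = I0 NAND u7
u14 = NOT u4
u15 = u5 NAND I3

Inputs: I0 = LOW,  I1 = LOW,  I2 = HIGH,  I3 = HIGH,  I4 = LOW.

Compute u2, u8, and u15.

u0 = I2 NAND I1 = HIGH NAND LOW = HIGH
u1 = I1 NAND I3 = LOW NAND HIGH = HIGH
u2 = u0 NAND I4 = HIGH NAND LOW = HIGH
u4 = u2 NAND I0 = HIGH NAND LOW = HIGH
u5 = u0 NAND u1 = HIGH NAND HIGH = LOW
u6 = u1 OR u4 = HIGH OR HIGH = HIGH
u8 = u2 OR u6 = HIGH OR HIGH = HIGH
u15 = u5 NAND I3 = LOW NAND HIGH = HIGH

u2 = HIGH, u8 = HIGH, u15 = HIGH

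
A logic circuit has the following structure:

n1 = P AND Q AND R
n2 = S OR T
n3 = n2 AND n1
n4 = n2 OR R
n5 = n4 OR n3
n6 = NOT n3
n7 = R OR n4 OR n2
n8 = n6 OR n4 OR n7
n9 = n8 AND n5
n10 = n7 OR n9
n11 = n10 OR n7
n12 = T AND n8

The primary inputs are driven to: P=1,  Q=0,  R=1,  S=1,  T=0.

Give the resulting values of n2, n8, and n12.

n2 = 1  n8 = 1  n12 = 0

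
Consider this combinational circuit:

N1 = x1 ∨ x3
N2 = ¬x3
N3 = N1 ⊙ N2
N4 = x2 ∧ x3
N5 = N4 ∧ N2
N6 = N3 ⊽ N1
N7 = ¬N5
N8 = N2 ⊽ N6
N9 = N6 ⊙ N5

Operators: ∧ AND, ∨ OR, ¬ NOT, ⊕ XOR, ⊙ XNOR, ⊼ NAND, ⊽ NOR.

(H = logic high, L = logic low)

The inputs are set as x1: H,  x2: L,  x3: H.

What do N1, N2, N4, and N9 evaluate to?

N1 = x1 OR x3 = H OR H = H
N2 = NOT x3 = NOT H = L
N3 = N1 XNOR N2 = H XNOR L = L
N4 = x2 AND x3 = L AND H = L
N5 = N4 AND N2 = L AND L = L
N6 = N3 NOR N1 = L NOR H = L
N9 = N6 XNOR N5 = L XNOR L = H

N1 = H  N2 = L  N4 = L  N9 = H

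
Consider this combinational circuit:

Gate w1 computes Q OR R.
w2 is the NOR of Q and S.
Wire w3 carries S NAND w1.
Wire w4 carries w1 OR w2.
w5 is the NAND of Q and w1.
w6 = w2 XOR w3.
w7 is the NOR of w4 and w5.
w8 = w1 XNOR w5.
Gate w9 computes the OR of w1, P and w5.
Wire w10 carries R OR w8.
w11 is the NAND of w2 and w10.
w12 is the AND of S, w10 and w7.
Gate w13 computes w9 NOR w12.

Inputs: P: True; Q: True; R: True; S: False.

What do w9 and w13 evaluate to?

w9 = True  w13 = False

w1 = Q OR R = True OR True = True
w2 = Q NOR S = True NOR False = False
w4 = w1 OR w2 = True OR False = True
w5 = Q NAND w1 = True NAND True = False
w7 = w4 NOR w5 = True NOR False = False
w8 = w1 XNOR w5 = True XNOR False = False
w9 = w1 OR P OR w5 = True OR True OR False = True
w10 = R OR w8 = True OR False = True
w12 = S AND w10 AND w7 = False AND True AND False = False
w13 = w9 NOR w12 = True NOR False = False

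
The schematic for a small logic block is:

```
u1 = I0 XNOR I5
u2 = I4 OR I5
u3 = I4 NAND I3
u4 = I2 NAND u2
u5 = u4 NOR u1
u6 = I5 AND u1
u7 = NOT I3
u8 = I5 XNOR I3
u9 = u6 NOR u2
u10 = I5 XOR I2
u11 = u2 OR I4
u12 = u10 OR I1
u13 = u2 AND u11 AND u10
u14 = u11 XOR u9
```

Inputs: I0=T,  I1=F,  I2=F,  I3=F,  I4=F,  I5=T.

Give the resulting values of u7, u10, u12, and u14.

u7 = T  u10 = T  u12 = T  u14 = T

u1 = I0 XNOR I5 = T XNOR T = T
u2 = I4 OR I5 = F OR T = T
u6 = I5 AND u1 = T AND T = T
u7 = NOT I3 = NOT F = T
u9 = u6 NOR u2 = T NOR T = F
u10 = I5 XOR I2 = T XOR F = T
u11 = u2 OR I4 = T OR F = T
u12 = u10 OR I1 = T OR F = T
u14 = u11 XOR u9 = T XOR F = T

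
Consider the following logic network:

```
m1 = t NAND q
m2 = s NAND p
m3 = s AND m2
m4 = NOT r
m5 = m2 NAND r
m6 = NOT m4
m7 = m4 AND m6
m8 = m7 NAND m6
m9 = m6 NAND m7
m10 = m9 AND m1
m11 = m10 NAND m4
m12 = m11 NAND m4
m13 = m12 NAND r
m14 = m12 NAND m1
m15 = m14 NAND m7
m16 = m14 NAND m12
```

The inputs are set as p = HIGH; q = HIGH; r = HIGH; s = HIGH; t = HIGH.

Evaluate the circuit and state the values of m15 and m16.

m1 = t NAND q = HIGH NAND HIGH = LOW
m4 = NOT r = NOT HIGH = LOW
m6 = NOT m4 = NOT LOW = HIGH
m7 = m4 AND m6 = LOW AND HIGH = LOW
m9 = m6 NAND m7 = HIGH NAND LOW = HIGH
m10 = m9 AND m1 = HIGH AND LOW = LOW
m11 = m10 NAND m4 = LOW NAND LOW = HIGH
m12 = m11 NAND m4 = HIGH NAND LOW = HIGH
m14 = m12 NAND m1 = HIGH NAND LOW = HIGH
m15 = m14 NAND m7 = HIGH NAND LOW = HIGH
m16 = m14 NAND m12 = HIGH NAND HIGH = LOW

m15 = HIGH  m16 = LOW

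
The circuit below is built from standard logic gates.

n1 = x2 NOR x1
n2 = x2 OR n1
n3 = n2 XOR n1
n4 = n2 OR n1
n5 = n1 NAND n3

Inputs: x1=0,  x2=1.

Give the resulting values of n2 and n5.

n1 = x2 NOR x1 = 1 NOR 0 = 0
n2 = x2 OR n1 = 1 OR 0 = 1
n3 = n2 XOR n1 = 1 XOR 0 = 1
n5 = n1 NAND n3 = 0 NAND 1 = 1

n2 = 1, n5 = 1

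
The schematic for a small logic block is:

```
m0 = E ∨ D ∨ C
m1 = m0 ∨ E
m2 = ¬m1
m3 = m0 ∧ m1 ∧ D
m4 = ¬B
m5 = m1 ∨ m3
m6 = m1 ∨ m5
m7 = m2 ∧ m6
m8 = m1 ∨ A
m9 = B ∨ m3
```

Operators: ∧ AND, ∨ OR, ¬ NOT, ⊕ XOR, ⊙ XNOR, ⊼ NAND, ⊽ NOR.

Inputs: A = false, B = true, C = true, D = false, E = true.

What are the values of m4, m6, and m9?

m4 = false, m6 = true, m9 = true

m0 = E OR D OR C = true OR false OR true = true
m1 = m0 OR E = true OR true = true
m3 = m0 AND m1 AND D = true AND true AND false = false
m4 = NOT B = NOT true = false
m5 = m1 OR m3 = true OR false = true
m6 = m1 OR m5 = true OR true = true
m9 = B OR m3 = true OR false = true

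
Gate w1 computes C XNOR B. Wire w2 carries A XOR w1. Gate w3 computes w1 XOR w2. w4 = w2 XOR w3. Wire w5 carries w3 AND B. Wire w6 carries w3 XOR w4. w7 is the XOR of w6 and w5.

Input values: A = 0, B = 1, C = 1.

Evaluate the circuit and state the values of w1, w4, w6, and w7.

w1 = 1  w4 = 1  w6 = 1  w7 = 1

w1 = C XNOR B = 1 XNOR 1 = 1
w2 = A XOR w1 = 0 XOR 1 = 1
w3 = w1 XOR w2 = 1 XOR 1 = 0
w4 = w2 XOR w3 = 1 XOR 0 = 1
w5 = w3 AND B = 0 AND 1 = 0
w6 = w3 XOR w4 = 0 XOR 1 = 1
w7 = w6 XOR w5 = 1 XOR 0 = 1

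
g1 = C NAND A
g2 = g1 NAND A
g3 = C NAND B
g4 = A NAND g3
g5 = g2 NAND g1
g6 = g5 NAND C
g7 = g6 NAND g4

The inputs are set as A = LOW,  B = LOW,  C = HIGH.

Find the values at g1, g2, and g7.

g1 = C NAND A = HIGH NAND LOW = HIGH
g2 = g1 NAND A = HIGH NAND LOW = HIGH
g3 = C NAND B = HIGH NAND LOW = HIGH
g4 = A NAND g3 = LOW NAND HIGH = HIGH
g5 = g2 NAND g1 = HIGH NAND HIGH = LOW
g6 = g5 NAND C = LOW NAND HIGH = HIGH
g7 = g6 NAND g4 = HIGH NAND HIGH = LOW

g1 = HIGH  g2 = HIGH  g7 = LOW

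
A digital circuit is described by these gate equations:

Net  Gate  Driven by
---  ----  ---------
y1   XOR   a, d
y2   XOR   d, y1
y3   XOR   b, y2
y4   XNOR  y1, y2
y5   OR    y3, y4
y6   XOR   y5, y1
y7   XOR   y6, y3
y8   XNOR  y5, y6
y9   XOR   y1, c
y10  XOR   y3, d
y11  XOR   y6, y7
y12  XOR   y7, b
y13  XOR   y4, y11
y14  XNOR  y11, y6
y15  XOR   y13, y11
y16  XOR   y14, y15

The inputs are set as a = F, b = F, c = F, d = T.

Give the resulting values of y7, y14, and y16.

y1 = a XOR d = F XOR T = T
y2 = d XOR y1 = T XOR T = F
y3 = b XOR y2 = F XOR F = F
y4 = y1 XNOR y2 = T XNOR F = F
y5 = y3 OR y4 = F OR F = F
y6 = y5 XOR y1 = F XOR T = T
y7 = y6 XOR y3 = T XOR F = T
y11 = y6 XOR y7 = T XOR T = F
y13 = y4 XOR y11 = F XOR F = F
y14 = y11 XNOR y6 = F XNOR T = F
y15 = y13 XOR y11 = F XOR F = F
y16 = y14 XOR y15 = F XOR F = F

y7 = T; y14 = F; y16 = F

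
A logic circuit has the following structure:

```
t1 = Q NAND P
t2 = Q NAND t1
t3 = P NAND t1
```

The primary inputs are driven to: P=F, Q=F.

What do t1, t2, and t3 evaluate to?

t1 = T, t2 = T, t3 = T

t1 = Q NAND P = F NAND F = T
t2 = Q NAND t1 = F NAND T = T
t3 = P NAND t1 = F NAND T = T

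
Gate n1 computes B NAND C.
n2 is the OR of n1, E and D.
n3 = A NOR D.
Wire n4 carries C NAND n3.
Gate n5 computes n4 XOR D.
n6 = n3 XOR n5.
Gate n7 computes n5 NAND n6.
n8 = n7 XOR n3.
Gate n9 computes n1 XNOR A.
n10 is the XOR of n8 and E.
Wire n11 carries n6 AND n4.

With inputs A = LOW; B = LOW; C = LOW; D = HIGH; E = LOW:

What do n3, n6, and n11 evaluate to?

n3 = A NOR D = LOW NOR HIGH = LOW
n4 = C NAND n3 = LOW NAND LOW = HIGH
n5 = n4 XOR D = HIGH XOR HIGH = LOW
n6 = n3 XOR n5 = LOW XOR LOW = LOW
n11 = n6 AND n4 = LOW AND HIGH = LOW

n3 = LOW, n6 = LOW, n11 = LOW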